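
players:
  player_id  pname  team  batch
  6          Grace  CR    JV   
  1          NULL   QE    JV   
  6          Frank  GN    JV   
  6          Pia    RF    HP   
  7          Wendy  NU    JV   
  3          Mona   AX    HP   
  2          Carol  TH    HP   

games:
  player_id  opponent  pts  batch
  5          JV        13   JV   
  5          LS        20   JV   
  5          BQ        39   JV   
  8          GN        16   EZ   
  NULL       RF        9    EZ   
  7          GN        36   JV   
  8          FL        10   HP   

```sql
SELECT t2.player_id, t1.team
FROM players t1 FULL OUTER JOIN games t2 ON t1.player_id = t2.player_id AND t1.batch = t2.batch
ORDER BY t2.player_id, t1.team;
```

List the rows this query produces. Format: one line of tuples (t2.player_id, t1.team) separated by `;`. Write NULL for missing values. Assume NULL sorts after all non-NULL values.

(5, NULL); (5, NULL); (5, NULL); (7, NU); (8, NULL); (8, NULL); (NULL, AX); (NULL, CR); (NULL, GN); (NULL, QE); (NULL, RF); (NULL, TH); (NULL, NULL)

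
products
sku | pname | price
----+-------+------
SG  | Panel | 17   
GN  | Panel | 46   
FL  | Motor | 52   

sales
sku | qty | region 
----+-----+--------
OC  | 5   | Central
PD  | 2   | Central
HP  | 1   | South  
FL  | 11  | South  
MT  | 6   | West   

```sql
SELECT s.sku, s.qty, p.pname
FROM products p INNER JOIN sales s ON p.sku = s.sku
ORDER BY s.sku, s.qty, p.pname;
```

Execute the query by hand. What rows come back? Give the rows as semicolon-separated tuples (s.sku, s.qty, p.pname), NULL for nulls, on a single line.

INNER JOIN keeps only pairs where the ON condition holds.
Matching on p.sku = s.sku.
- sku=SG: no matching s row, dropped.
- sku=GN: no matching s row, dropped.
- sku=FL: 1 matching s row(s), so 1 row(s) emitted.
After projecting and ordering:
s.sku | s.qty | p.pname
FL | 11 | Motor

(FL, 11, Motor)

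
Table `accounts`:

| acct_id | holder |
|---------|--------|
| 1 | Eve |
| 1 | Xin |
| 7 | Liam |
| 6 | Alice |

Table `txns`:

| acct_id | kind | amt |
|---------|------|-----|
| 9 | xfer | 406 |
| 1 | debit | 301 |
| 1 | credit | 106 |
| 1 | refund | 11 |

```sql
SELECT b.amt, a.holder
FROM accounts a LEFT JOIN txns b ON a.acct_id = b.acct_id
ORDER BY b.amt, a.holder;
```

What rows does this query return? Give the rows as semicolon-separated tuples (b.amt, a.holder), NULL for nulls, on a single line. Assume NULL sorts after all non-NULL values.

(11, Eve); (11, Xin); (106, Eve); (106, Xin); (301, Eve); (301, Xin); (NULL, Alice); (NULL, Liam)

LEFT JOIN keeps every row from `accounts`; unmatched rows get NULL for `txns`'s columns.
Matching on a.acct_id = b.acct_id.
- a (acct_id=1) pairs with 3 row(s) of b.
- a (acct_id=1) pairs with 3 row(s) of b.
- a (acct_id=7) has no partner → padded with NULL.
- a (acct_id=6) has no partner → padded with NULL.
After projecting and ordering:
b.amt | a.holder
11 | Eve
11 | Xin
106 | Eve
106 | Xin
301 | Eve
301 | Xin
NULL | Alice
NULL | Liam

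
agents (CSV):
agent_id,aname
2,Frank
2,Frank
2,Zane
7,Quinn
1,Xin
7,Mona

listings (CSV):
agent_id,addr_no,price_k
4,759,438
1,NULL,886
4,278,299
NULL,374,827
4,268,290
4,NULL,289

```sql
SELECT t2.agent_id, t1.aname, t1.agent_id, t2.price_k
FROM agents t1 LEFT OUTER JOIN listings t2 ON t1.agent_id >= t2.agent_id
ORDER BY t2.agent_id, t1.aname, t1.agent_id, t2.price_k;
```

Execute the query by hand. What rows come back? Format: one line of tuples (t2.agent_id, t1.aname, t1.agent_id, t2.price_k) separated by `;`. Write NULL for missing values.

LEFT JOIN keeps every row from `agents`; unmatched rows get NULL for `listings`'s columns.
Matching on t1.agent_id >= t2.agent_id. A NULL in a compared column never satisfies the condition.
- t1 row (agent_id=2): matches 1 t2 row(s) → 1 output row(s).
- t1 row (agent_id=2): matches 1 t2 row(s) → 1 output row(s).
- t1 row (agent_id=2): matches 1 t2 row(s) → 1 output row(s).
- t1 row (agent_id=7): matches 5 t2 row(s) → 5 output row(s).
- t1 row (agent_id=1): matches 1 t2 row(s) → 1 output row(s).
- t1 row (agent_id=7): matches 5 t2 row(s) → 5 output row(s).

(1, Frank, 2, 886); (1, Frank, 2, 886); (1, Mona, 7, 886); (1, Quinn, 7, 886); (1, Xin, 1, 886); (1, Zane, 2, 886); (4, Mona, 7, 289); (4, Mona, 7, 290); (4, Mona, 7, 299); (4, Mona, 7, 438); (4, Quinn, 7, 289); (4, Quinn, 7, 290); (4, Quinn, 7, 299); (4, Quinn, 7, 438)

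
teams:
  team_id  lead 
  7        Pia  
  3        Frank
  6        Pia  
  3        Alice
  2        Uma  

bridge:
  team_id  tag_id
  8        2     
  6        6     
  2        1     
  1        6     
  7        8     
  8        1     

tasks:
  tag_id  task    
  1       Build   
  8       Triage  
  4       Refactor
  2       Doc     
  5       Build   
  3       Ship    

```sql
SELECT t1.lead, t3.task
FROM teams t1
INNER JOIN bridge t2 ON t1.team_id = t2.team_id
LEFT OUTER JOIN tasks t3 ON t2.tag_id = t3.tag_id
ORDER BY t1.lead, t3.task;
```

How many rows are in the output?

Evaluate left to right. First `teams t1 INNER JOIN bridge t2` on team_id: 3 row(s).
Then LEFT JOIN `tasks t3` on tag_id: each of those 3 rows is kept; rows whose t2.tag_id has no match in t3 get NULL for t3's columns.
Result: 3 row(s).

3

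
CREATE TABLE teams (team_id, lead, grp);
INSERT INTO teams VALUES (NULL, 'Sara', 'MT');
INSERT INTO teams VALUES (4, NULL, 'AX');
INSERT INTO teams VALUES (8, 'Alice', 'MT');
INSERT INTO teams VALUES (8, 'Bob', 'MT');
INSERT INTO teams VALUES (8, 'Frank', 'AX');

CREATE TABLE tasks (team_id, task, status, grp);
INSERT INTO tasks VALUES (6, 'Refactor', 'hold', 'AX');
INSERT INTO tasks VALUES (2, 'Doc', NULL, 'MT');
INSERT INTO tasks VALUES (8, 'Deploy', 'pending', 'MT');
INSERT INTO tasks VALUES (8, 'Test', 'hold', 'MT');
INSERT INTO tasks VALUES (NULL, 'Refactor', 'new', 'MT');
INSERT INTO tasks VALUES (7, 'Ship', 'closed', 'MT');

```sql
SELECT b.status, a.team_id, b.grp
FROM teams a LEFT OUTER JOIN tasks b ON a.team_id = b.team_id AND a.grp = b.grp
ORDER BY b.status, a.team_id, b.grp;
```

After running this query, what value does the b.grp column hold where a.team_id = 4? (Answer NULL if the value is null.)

NULL

LEFT JOIN keeps every row from `teams`; unmatched rows get NULL for `tasks`'s columns.
Matching on a.team_id = b.team_id AND a.grp = b.grp. A NULL in a compared column never satisfies the condition.
- team_id=NULL, grp=MT: no b row matches, row kept with b columns NULL.
- team_id=4, grp=AX: no b row matches, row kept with b columns NULL.
- team_id=8, grp=MT: 2 matching b row(s), so 2 row(s) emitted.
- team_id=8, grp=MT: 2 matching b row(s), so 2 row(s) emitted.
- team_id=8, grp=AX: no b row matches, row kept with b columns NULL.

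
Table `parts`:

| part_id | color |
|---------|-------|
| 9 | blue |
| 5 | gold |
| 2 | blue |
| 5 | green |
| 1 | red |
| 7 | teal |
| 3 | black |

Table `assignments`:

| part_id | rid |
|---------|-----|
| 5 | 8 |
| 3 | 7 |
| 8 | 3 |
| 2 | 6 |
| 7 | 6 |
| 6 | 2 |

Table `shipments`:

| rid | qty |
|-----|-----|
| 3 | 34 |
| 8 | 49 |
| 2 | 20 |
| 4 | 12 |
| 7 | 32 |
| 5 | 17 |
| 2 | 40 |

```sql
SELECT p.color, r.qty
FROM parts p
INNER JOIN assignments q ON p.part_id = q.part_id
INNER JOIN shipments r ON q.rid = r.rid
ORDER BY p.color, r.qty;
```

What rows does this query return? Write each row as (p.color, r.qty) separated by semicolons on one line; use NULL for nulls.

Evaluate left to right. First `parts p INNER JOIN assignments q` on part_id: 5 row(s).
Then INNER JOIN `shipments r` on rid: keep only rows whose q.rid appears in r.

(black, 32); (gold, 49); (green, 49)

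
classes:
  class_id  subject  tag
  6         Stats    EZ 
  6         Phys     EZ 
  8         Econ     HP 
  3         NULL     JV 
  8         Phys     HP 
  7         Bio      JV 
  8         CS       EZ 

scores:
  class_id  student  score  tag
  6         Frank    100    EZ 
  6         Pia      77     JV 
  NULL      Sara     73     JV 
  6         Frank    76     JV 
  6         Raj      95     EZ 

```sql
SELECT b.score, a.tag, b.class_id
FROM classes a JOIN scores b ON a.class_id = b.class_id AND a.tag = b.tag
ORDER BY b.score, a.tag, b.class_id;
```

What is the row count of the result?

INNER JOIN keeps only pairs where the ON condition holds.
Matching on a.class_id = b.class_id AND a.tag = b.tag. A NULL in a compared column never satisfies the condition.
- class_id=6, tag=EZ: 2 matching b row(s), so 2 row(s) emitted.
- class_id=6, tag=EZ: 2 matching b row(s), so 2 row(s) emitted.
- class_id=8, tag=HP: no matching b row, dropped.
- class_id=3, tag=JV: no matching b row, dropped.
- class_id=8, tag=HP: no matching b row, dropped.
- class_id=7, tag=JV: no matching b row, dropped.
- class_id=8, tag=EZ: no matching b row, dropped.
Total: 4 rows.

4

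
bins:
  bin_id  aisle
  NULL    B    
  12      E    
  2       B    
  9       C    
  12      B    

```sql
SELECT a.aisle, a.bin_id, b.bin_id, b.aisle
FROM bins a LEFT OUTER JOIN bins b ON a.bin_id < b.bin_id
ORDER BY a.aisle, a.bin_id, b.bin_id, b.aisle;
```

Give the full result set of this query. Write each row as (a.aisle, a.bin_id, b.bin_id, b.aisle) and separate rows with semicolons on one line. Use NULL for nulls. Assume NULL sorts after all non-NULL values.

LEFT JOIN keeps every row from `bins a`; unmatched rows get NULL for `bins b`'s columns.
Matching on a.bin_id < b.bin_id. A NULL in a compared column never satisfies the condition.
- a row (bin_id=NULL): no match → kept, b columns NULL.
- a row (bin_id=12): no match → kept, b columns NULL.
- a row (bin_id=2): matches 3 b row(s) → 3 output row(s).
- a row (bin_id=9): matches 2 b row(s) → 2 output row(s).
- a row (bin_id=12): no match → kept, b columns NULL.
After projecting and ordering:
a.aisle | a.bin_id | b.bin_id | b.aisle
B | 2 | 9 | C
B | 2 | 12 | B
B | 2 | 12 | E
B | 12 | NULL | NULL
B | NULL | NULL | NULL
C | 9 | 12 | B
C | 9 | 12 | E
E | 12 | NULL | NULL

(B, 2, 9, C); (B, 2, 12, B); (B, 2, 12, E); (B, 12, NULL, NULL); (B, NULL, NULL, NULL); (C, 9, 12, B); (C, 9, 12, E); (E, 12, NULL, NULL)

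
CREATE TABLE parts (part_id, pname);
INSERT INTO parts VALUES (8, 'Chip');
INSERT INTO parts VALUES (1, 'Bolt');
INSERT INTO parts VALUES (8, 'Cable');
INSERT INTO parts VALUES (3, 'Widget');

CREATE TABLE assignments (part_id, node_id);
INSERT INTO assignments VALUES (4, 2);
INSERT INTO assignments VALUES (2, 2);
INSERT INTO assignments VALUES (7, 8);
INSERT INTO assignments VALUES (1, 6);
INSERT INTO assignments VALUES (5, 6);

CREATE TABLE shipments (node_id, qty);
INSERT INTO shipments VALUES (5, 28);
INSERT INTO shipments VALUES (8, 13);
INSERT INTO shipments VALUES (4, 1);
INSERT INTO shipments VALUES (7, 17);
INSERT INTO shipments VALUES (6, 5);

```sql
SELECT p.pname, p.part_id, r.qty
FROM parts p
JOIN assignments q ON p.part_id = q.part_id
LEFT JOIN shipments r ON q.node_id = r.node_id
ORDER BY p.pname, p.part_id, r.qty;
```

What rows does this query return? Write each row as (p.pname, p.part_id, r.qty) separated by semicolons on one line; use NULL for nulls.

(Bolt, 1, 5)

Joins associate left-to-right: parts INNER JOIN assignments on part_id gives 1 intermediate row(s).
Then LEFT JOIN `shipments r` on node_id: each of those 1 rows is kept; rows whose q.node_id has no match in r get NULL for r's columns.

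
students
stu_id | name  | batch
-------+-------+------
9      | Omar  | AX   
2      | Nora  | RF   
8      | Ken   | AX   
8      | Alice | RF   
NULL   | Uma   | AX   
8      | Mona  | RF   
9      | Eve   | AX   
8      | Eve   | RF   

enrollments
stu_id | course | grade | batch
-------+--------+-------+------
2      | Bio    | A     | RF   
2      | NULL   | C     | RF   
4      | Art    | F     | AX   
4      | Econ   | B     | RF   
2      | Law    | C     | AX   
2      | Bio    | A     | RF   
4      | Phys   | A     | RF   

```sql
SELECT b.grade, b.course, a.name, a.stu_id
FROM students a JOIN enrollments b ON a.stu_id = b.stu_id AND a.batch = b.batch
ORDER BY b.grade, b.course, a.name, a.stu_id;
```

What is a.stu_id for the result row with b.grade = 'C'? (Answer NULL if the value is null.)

2

INNER JOIN keeps only pairs where the ON condition holds.
Matching on a.stu_id = b.stu_id AND a.batch = b.batch. A NULL in a compared column never satisfies the condition.
- a (stu_id=9, batch=AX) has no partner → excluded.
- a (stu_id=2, batch=RF) pairs with 3 row(s) of b.
- a (stu_id=8, batch=AX) has no partner → excluded.
- a (stu_id=8, batch=RF) has no partner → excluded.
- a (stu_id=NULL, batch=AX) has no partner → excluded.
- a (stu_id=8, batch=RF) has no partner → excluded.
- a (stu_id=9, batch=AX) has no partner → excluded.
- a (stu_id=8, batch=RF) has no partner → excluded.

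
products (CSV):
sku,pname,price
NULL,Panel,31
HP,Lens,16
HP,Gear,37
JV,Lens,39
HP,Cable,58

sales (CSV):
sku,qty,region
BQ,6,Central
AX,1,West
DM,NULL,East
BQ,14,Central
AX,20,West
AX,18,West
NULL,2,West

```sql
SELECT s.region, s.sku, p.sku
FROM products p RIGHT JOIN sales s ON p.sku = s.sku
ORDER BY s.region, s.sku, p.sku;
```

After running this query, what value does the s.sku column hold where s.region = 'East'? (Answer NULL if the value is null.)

RIGHT JOIN keeps every row from `sales`; unmatched rows get NULL for `products`'s columns.
Matching on p.sku = s.sku. A NULL in a compared column never satisfies the condition.
- p[0] sku=NULL → no match.
- p[1] sku=HP → no match.
- p[2] sku=HP → no match.
- p[3] sku=JV → no match.
- p[4] sku=HP → no match.
- 7 s row(s) had no p match → kept, p columns NULL.

DM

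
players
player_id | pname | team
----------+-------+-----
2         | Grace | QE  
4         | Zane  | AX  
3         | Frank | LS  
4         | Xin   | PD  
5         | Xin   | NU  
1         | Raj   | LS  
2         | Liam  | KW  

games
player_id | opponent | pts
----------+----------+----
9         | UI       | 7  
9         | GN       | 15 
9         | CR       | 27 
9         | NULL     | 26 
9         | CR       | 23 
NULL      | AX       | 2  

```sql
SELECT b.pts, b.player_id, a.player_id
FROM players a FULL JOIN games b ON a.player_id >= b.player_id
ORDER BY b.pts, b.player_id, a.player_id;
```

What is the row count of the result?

13

FULL OUTER JOIN keeps every row from both sides; unmatched rows get NULL for the other side's columns.
Matching on a.player_id >= b.player_id. A NULL in a compared column never satisfies the condition.
- a row (player_id=2): no match → kept, b columns NULL.
- a row (player_id=4): no match → kept, b columns NULL.
- a row (player_id=3): no match → kept, b columns NULL.
- a row (player_id=4): no match → kept, b columns NULL.
- a row (player_id=5): no match → kept, b columns NULL.
- a row (player_id=1): no match → kept, b columns NULL.
- a row (player_id=2): no match → kept, b columns NULL.
- 6 row(s) from b found no a partner → padded with NULL.
Total: 0 matched + 13 padded = 13 rows.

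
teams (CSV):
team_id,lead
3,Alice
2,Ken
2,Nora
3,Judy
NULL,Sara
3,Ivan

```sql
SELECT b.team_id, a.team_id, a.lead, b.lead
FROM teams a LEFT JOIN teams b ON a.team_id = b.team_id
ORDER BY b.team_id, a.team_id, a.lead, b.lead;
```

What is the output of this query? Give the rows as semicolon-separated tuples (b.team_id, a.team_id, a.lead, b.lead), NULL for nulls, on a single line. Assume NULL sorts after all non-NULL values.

(2, 2, Ken, Ken); (2, 2, Ken, Nora); (2, 2, Nora, Ken); (2, 2, Nora, Nora); (3, 3, Alice, Alice); (3, 3, Alice, Ivan); (3, 3, Alice, Judy); (3, 3, Ivan, Alice); (3, 3, Ivan, Ivan); (3, 3, Ivan, Judy); (3, 3, Judy, Alice); (3, 3, Judy, Ivan); (3, 3, Judy, Judy); (NULL, NULL, Sara, NULL)

LEFT JOIN keeps every row from `teams a`; unmatched rows get NULL for `teams b`'s columns.
Matching on a.team_id = b.team_id. A NULL in a compared column never satisfies the condition.
Matched pairs: 13; unmatched a rows kept: 1.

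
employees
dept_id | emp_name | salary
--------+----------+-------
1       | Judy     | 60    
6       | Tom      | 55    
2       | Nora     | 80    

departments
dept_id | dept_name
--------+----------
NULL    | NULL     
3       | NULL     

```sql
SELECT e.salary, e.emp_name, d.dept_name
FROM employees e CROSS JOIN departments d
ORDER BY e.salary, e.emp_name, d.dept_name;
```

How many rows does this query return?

CROSS JOIN pairs every row of `employees` with every row of `departments`: 3 × 2 = 6 rows.

6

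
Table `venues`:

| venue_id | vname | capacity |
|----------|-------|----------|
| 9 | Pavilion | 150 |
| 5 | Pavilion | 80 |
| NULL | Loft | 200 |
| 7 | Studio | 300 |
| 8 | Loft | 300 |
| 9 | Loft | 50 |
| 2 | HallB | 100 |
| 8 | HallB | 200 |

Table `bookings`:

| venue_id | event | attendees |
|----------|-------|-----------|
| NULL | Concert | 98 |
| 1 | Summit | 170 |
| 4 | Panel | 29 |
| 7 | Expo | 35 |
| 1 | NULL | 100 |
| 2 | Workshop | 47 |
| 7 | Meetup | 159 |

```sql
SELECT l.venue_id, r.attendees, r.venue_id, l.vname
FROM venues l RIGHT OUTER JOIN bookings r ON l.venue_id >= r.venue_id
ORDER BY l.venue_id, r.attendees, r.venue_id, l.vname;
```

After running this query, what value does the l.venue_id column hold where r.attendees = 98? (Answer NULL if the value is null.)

RIGHT JOIN keeps every row from `bookings`; unmatched rows get NULL for `venues`'s columns.
Matching on l.venue_id >= r.venue_id. A NULL in a compared column never satisfies the condition.
- l (venue_id=9) pairs with 6 row(s) of r.
- l (venue_id=5) pairs with 4 row(s) of r.
- l (venue_id=NULL) has no partner in r.
- l (venue_id=7) pairs with 6 row(s) of r.
- l (venue_id=8) pairs with 6 row(s) of r.
- l (venue_id=9) pairs with 6 row(s) of r.
- l (venue_id=2) pairs with 3 row(s) of r.
- l (venue_id=8) pairs with 6 row(s) of r.
- plus 1 unmatched r row(s), each kept with NULL l columns.

NULL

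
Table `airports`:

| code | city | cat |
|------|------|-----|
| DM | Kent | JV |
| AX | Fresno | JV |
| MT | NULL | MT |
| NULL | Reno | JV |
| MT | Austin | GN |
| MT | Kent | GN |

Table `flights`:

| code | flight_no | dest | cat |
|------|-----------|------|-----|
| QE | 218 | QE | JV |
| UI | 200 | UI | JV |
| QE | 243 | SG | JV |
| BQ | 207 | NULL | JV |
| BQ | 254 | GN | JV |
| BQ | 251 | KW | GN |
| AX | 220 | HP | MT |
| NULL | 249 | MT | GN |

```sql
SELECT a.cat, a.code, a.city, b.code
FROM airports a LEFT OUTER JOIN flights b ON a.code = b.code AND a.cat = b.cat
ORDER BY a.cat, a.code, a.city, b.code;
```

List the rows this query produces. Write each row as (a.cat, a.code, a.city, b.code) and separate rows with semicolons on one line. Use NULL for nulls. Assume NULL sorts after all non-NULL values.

(GN, MT, Austin, NULL); (GN, MT, Kent, NULL); (JV, AX, Fresno, NULL); (JV, DM, Kent, NULL); (JV, NULL, Reno, NULL); (MT, MT, NULL, NULL)

LEFT JOIN keeps every row from `airports`; unmatched rows get NULL for `flights`'s columns.
Matching on a.code = b.code AND a.cat = b.cat. A NULL in a compared column never satisfies the condition.
- a row (code=DM, cat=JV): no match → kept, b columns NULL.
- a row (code=AX, cat=JV): no match → kept, b columns NULL.
- a row (code=MT, cat=MT): no match → kept, b columns NULL.
- a row (code=NULL, cat=JV): no match → kept, b columns NULL.
- a row (code=MT, cat=GN): no match → kept, b columns NULL.
- a row (code=MT, cat=GN): no match → kept, b columns NULL.
After projecting and ordering:
a.cat | a.code | a.city | b.code
GN | MT | Austin | NULL
GN | MT | Kent | NULL
JV | AX | Fresno | NULL
JV | DM | Kent | NULL
JV | NULL | Reno | NULL
MT | MT | NULL | NULL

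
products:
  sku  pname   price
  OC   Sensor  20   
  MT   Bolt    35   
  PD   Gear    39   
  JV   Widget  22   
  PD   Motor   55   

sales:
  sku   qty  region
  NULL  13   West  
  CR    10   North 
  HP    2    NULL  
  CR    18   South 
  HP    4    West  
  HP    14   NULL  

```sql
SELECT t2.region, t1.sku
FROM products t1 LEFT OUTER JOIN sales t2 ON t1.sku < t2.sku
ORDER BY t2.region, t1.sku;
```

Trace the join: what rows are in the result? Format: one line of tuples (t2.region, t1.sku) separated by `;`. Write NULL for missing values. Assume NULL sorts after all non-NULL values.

(NULL, JV); (NULL, MT); (NULL, OC); (NULL, PD); (NULL, PD)

LEFT JOIN keeps every row from `products`; unmatched rows get NULL for `sales`'s columns.
Matching on t1.sku < t2.sku. A NULL in a compared column never satisfies the condition.
- sku=OC: no t2 row matches, row kept with t2 columns NULL.
- sku=MT: no t2 row matches, row kept with t2 columns NULL.
- sku=PD: no t2 row matches, row kept with t2 columns NULL.
- sku=JV: no t2 row matches, row kept with t2 columns NULL.
- sku=PD: no t2 row matches, row kept with t2 columns NULL.
After projecting and ordering:
t2.region | t1.sku
NULL | JV
NULL | MT
NULL | OC
NULL | PD
NULL | PD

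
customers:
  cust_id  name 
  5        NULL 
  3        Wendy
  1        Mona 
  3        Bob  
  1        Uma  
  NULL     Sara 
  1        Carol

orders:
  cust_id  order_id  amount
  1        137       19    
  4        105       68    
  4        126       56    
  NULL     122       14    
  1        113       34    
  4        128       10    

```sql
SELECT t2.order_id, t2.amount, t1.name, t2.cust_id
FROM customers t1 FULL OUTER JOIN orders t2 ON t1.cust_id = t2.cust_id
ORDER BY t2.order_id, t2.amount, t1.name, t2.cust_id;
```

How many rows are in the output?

FULL OUTER JOIN keeps every row from both sides; unmatched rows get NULL for the other side's columns.
Matching on t1.cust_id = t2.cust_id. A NULL in a compared column never satisfies the condition.
- t1[0] cust_id=5 → no match; kept with NULLs on the t2 side.
- t1[1] cust_id=3 → no match; kept with NULLs on the t2 side.
- t1[2] cust_id=1 → 2 match(es) in t2 → 2 row(s).
- t1[3] cust_id=3 → no match; kept with NULLs on the t2 side.
- t1[4] cust_id=1 → 2 match(es) in t2 → 2 row(s).
- t1[5] cust_id=NULL → no match; kept with NULLs on the t2 side.
- t1[6] cust_id=1 → 2 match(es) in t2 → 2 row(s).
- 4 row(s) from t2 found no t1 partner → padded with NULL.
Total: 6 matched + 8 padded = 14 rows.

14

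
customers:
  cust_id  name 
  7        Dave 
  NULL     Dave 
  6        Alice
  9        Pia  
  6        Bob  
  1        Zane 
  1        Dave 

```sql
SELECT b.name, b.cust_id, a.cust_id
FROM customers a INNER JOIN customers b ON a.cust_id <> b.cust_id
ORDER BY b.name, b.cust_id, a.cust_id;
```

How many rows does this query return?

26

INNER JOIN keeps only pairs where the ON condition holds.
Matching on a.cust_id <> b.cust_id. A NULL in a compared column never satisfies the condition.
Matched pairs: 26.
Total: 26 rows.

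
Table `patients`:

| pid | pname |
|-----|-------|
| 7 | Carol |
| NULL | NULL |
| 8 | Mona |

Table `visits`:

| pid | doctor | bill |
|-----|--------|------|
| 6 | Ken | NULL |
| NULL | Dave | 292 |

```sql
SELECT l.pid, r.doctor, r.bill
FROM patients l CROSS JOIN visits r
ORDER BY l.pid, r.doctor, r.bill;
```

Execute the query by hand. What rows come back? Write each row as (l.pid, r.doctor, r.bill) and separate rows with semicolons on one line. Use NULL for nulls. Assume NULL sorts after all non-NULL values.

(7, Dave, 292); (7, Ken, NULL); (8, Dave, 292); (8, Ken, NULL); (NULL, Dave, 292); (NULL, Ken, NULL)

CROSS JOIN pairs every row of `patients` with every row of `visits`: 3 × 2 = 6 rows.
After projecting and ordering:
l.pid | r.doctor | r.bill
7 | Dave | 292
7 | Ken | NULL
8 | Dave | 292
8 | Ken | NULL
NULL | Dave | 292
NULL | Ken | NULL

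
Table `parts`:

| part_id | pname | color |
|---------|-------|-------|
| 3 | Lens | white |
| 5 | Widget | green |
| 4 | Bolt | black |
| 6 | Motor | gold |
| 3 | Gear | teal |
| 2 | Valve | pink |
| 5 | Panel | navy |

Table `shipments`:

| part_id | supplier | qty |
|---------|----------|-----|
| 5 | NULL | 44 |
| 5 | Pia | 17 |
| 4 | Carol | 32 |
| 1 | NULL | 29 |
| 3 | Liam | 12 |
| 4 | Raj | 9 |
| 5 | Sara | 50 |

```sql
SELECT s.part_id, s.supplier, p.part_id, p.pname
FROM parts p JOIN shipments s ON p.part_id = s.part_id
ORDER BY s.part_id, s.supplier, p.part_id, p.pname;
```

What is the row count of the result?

10

INNER JOIN keeps only pairs where the ON condition holds.
Matching on p.part_id = s.part_id.
Matched pairs: 10.
Total: 10 rows.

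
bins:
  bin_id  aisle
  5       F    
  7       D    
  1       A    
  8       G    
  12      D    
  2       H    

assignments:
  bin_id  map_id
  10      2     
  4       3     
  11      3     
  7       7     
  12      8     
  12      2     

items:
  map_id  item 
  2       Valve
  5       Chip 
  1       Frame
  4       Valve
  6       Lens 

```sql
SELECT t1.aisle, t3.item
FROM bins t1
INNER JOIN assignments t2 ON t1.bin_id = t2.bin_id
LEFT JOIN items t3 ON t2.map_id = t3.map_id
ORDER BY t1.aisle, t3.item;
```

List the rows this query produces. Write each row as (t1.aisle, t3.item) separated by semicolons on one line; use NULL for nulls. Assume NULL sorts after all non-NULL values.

(D, Valve); (D, NULL); (D, NULL)

Step 1 — t1 INNER JOIN t2 on bin_id → 3 row(s).
Then LEFT JOIN `items t3` on map_id: each of those 3 rows is kept; rows whose t2.map_id has no match in t3 get NULL for t3's columns.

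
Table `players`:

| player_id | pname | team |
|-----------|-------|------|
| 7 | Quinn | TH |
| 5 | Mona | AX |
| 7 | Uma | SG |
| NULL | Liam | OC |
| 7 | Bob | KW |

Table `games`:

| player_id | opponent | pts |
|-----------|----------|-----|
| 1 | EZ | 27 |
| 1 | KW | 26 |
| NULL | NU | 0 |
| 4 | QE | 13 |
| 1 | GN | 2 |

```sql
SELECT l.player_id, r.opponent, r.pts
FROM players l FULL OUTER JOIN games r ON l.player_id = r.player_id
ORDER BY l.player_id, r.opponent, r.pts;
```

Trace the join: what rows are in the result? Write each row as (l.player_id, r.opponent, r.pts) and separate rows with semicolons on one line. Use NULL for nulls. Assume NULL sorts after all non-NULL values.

FULL OUTER JOIN keeps every row from both sides; unmatched rows get NULL for the other side's columns.
Matching on l.player_id = r.player_id. A NULL in a compared column never satisfies the condition.
Matched pairs: 0; unmatched l rows kept: 5; unmatched r rows kept: 5.

(5, NULL, NULL); (7, NULL, NULL); (7, NULL, NULL); (7, NULL, NULL); (NULL, EZ, 27); (NULL, GN, 2); (NULL, KW, 26); (NULL, NU, 0); (NULL, QE, 13); (NULL, NULL, NULL)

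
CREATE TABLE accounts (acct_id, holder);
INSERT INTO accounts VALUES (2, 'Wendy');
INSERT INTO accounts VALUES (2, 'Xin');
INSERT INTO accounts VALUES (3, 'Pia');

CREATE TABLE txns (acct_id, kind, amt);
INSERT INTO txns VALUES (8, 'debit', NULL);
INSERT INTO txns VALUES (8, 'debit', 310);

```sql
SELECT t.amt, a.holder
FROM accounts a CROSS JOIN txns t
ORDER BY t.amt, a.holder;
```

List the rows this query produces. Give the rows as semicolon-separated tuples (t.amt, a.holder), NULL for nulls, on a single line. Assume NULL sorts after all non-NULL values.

(310, Pia); (310, Wendy); (310, Xin); (NULL, Pia); (NULL, Wendy); (NULL, Xin)

CROSS JOIN pairs every row of `accounts` with every row of `txns`: 3 × 2 = 6 rows.
After projecting and ordering:
t.amt | a.holder
310 | Pia
310 | Wendy
310 | Xin
NULL | Pia
NULL | Wendy
NULL | Xin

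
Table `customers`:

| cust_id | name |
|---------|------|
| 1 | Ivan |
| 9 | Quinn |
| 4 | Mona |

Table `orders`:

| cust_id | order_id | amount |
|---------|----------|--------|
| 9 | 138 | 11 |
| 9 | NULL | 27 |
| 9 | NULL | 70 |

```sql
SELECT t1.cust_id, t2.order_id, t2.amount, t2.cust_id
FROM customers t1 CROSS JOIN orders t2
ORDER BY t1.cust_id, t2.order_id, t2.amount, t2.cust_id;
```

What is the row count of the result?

CROSS JOIN pairs every row of `customers` with every row of `orders`: 3 × 3 = 9 rows.

9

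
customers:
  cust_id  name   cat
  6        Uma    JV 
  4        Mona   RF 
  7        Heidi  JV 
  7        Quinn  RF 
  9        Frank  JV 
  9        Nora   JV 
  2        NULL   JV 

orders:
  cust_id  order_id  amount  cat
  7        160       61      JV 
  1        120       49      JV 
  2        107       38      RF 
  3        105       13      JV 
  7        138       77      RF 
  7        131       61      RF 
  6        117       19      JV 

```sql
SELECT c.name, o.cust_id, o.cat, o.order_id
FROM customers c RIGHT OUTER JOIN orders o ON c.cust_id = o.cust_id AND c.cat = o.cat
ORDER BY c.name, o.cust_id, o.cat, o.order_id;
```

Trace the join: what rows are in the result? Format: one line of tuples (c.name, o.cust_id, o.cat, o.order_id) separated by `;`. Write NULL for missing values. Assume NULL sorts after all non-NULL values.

(Heidi, 7, JV, 160); (Quinn, 7, RF, 131); (Quinn, 7, RF, 138); (Uma, 6, JV, 117); (NULL, 1, JV, 120); (NULL, 2, RF, 107); (NULL, 3, JV, 105)

RIGHT JOIN keeps every row from `orders`; unmatched rows get NULL for `customers`'s columns.
Matching on c.cust_id = o.cust_id AND c.cat = o.cat.
Matched pairs: 4; unmatched o rows kept: 3.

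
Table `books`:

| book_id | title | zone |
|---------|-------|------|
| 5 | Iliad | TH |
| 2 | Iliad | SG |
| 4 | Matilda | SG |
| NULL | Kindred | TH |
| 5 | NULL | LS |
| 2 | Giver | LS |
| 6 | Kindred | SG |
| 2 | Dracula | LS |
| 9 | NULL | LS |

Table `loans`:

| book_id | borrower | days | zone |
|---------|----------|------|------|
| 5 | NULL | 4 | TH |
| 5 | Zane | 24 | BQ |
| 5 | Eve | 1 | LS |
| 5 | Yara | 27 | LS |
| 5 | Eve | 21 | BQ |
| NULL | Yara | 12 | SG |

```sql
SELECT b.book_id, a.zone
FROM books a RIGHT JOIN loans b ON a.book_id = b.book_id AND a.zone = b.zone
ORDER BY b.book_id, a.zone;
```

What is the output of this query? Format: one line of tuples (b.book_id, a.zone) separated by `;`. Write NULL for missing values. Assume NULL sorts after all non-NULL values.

RIGHT JOIN keeps every row from `loans`; unmatched rows get NULL for `books`'s columns.
Matching on a.book_id = b.book_id AND a.zone = b.zone. A NULL in a compared column never satisfies the condition.
- book_id=5, zone=TH: 1 matching b row(s), so 1 row(s) emitted.
- book_id=2, zone=SG: no matching b row.
- book_id=4, zone=SG: no matching b row.
- book_id=NULL, zone=TH: no matching b row.
- book_id=5, zone=LS: 2 matching b row(s), so 2 row(s) emitted.
- book_id=2, zone=LS: no matching b row.
- book_id=6, zone=SG: no matching b row.
- book_id=2, zone=LS: no matching b row.
- book_id=9, zone=LS: no matching b row.
- 3 row(s) from b found no a partner → padded with NULL.
After projecting and ordering:
b.book_id | a.zone
5 | LS
5 | LS
5 | TH
5 | NULL
5 | NULL
NULL | NULL

(5, LS); (5, LS); (5, TH); (5, NULL); (5, NULL); (NULL, NULL)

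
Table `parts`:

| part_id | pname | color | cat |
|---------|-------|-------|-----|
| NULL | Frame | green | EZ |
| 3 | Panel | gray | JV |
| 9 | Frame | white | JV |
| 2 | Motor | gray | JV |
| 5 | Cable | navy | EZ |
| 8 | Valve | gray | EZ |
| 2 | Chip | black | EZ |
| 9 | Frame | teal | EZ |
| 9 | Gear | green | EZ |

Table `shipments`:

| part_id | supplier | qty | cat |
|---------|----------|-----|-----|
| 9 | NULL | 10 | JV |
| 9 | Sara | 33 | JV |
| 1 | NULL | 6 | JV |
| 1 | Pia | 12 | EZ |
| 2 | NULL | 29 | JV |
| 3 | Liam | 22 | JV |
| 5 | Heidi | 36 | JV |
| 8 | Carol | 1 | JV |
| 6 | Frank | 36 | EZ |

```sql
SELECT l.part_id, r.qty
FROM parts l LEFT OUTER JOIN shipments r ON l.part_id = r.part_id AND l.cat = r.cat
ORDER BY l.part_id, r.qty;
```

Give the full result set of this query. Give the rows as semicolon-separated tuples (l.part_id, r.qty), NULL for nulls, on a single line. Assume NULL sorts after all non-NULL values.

(2, 29); (2, NULL); (3, 22); (5, NULL); (8, NULL); (9, 10); (9, 33); (9, NULL); (9, NULL); (NULL, NULL)

LEFT JOIN keeps every row from `parts`; unmatched rows get NULL for `shipments`'s columns.
Matching on l.part_id = r.part_id AND l.cat = r.cat. A NULL in a compared column never satisfies the condition.
Matched pairs: 4; unmatched l rows kept: 6.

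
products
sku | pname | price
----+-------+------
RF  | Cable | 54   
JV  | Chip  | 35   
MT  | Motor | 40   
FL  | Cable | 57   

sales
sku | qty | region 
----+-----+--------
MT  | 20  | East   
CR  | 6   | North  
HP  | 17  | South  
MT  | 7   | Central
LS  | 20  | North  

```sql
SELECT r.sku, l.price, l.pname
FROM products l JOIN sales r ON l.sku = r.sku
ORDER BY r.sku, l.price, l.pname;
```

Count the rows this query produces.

2

INNER JOIN keeps only pairs where the ON condition holds.
Matching on l.sku = r.sku.
Matched pairs: 2.
Total: 2 rows.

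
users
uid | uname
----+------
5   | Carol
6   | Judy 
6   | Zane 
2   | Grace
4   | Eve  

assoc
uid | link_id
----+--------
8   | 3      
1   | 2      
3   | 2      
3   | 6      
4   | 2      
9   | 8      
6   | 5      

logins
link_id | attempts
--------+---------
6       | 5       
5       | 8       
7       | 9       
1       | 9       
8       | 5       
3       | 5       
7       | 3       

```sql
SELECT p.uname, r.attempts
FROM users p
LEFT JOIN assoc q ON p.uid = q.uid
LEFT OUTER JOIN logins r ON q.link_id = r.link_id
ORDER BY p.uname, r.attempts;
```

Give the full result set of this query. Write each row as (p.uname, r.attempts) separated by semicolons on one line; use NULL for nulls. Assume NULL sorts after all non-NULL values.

Step 1 — p LEFT JOIN q on uid → 5 row(s).
Then LEFT JOIN `logins r` on link_id: each of those 5 rows is kept; rows whose q.link_id has no match in r get NULL for r's columns.

(Carol, NULL); (Eve, NULL); (Grace, NULL); (Judy, 8); (Zane, 8)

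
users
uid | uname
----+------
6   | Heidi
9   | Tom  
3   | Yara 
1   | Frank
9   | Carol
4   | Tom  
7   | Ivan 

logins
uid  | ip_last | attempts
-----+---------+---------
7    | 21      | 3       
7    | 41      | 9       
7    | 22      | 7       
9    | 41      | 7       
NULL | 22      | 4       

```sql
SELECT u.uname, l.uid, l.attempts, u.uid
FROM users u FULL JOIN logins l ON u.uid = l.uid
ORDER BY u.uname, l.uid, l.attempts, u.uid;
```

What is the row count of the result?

10

FULL OUTER JOIN keeps every row from both sides; unmatched rows get NULL for the other side's columns.
Matching on u.uid = l.uid. A NULL in a compared column never satisfies the condition.
- uid=6: no l row matches, row kept with l columns NULL.
- uid=9: 1 matching l row(s), so 1 row(s) emitted.
- uid=3: no l row matches, row kept with l columns NULL.
- uid=1: no l row matches, row kept with l columns NULL.
- uid=9: 1 matching l row(s), so 1 row(s) emitted.
- uid=4: no l row matches, row kept with l columns NULL.
- uid=7: 3 matching l row(s), so 3 row(s) emitted.
- 1 l row(s) had no u match → kept, u columns NULL.
Total: 5 matched + 5 padded = 10 rows.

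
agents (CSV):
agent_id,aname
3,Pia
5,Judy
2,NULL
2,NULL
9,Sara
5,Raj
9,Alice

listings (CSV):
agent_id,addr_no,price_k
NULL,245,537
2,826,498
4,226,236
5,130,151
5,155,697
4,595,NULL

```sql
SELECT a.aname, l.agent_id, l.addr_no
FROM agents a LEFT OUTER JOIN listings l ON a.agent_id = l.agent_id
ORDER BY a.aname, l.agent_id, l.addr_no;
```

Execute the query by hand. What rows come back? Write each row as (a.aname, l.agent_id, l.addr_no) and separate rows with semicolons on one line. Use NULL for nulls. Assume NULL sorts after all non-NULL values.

(Alice, NULL, NULL); (Judy, 5, 130); (Judy, 5, 155); (Pia, NULL, NULL); (Raj, 5, 130); (Raj, 5, 155); (Sara, NULL, NULL); (NULL, 2, 826); (NULL, 2, 826)

LEFT JOIN keeps every row from `agents`; unmatched rows get NULL for `listings`'s columns.
Matching on a.agent_id = l.agent_id. A NULL in a compared column never satisfies the condition.
- a[0] agent_id=3 → no match; kept with NULLs on the l side.
- a[1] agent_id=5 → 2 match(es) in l → 2 row(s).
- a[2] agent_id=2 → 1 match(es) in l → 1 row(s).
- a[3] agent_id=2 → 1 match(es) in l → 1 row(s).
- a[4] agent_id=9 → no match; kept with NULLs on the l side.
- a[5] agent_id=5 → 2 match(es) in l → 2 row(s).
- a[6] agent_id=9 → no match; kept with NULLs on the l side.
After projecting and ordering:
a.aname | l.agent_id | l.addr_no
Alice | NULL | NULL
Judy | 5 | 130
Judy | 5 | 155
Pia | NULL | NULL
Raj | 5 | 130
Raj | 5 | 155
Sara | NULL | NULL
NULL | 2 | 826
NULL | 2 | 826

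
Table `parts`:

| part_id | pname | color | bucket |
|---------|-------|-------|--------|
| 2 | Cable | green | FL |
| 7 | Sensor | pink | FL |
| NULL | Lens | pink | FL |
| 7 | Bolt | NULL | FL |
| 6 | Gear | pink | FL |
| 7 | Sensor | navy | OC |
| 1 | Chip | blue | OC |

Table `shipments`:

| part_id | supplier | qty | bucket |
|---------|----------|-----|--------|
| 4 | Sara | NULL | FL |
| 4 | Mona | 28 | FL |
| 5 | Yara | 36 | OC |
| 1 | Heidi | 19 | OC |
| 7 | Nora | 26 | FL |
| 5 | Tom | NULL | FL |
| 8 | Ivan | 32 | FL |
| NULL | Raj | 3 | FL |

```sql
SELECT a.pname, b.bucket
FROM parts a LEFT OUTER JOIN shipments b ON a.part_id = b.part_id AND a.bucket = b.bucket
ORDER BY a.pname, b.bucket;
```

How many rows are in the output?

LEFT JOIN keeps every row from `parts`; unmatched rows get NULL for `shipments`'s columns.
Matching on a.part_id = b.part_id AND a.bucket = b.bucket. A NULL in a compared column never satisfies the condition.
- part_id=2, bucket=FL: no b row matches, row kept with b columns NULL.
- part_id=7, bucket=FL: 1 matching b row(s), so 1 row(s) emitted.
- part_id=NULL, bucket=FL: no b row matches, row kept with b columns NULL.
- part_id=7, bucket=FL: 1 matching b row(s), so 1 row(s) emitted.
- part_id=6, bucket=FL: no b row matches, row kept with b columns NULL.
- part_id=7, bucket=OC: no b row matches, row kept with b columns NULL.
- part_id=1, bucket=OC: 1 matching b row(s), so 1 row(s) emitted.
Total: 3 matched + 4 padded = 7 rows.

7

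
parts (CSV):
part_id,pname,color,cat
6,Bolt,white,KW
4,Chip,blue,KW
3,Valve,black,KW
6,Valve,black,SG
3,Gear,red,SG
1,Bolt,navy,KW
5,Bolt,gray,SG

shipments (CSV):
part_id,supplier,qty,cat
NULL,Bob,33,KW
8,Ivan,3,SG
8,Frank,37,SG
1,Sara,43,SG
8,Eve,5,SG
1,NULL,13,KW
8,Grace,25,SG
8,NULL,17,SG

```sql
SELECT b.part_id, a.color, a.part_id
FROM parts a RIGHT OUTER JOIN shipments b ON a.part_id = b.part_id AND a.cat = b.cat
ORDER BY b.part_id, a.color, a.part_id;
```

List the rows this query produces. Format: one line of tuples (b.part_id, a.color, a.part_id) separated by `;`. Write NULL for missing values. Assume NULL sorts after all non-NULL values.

(1, navy, 1); (1, NULL, NULL); (8, NULL, NULL); (8, NULL, NULL); (8, NULL, NULL); (8, NULL, NULL); (8, NULL, NULL); (NULL, NULL, NULL)

RIGHT JOIN keeps every row from `shipments`; unmatched rows get NULL for `parts`'s columns.
Matching on a.part_id = b.part_id AND a.cat = b.cat. A NULL in a compared column never satisfies the condition.
- a (part_id=6, cat=KW) has no partner in b.
- a (part_id=4, cat=KW) has no partner in b.
- a (part_id=3, cat=KW) has no partner in b.
- a (part_id=6, cat=SG) has no partner in b.
- a (part_id=3, cat=SG) has no partner in b.
- a (part_id=1, cat=KW) pairs with 1 row(s) of b.
- a (part_id=5, cat=SG) has no partner in b.
- 7 b row(s) had no a match → kept, a columns NULL.
After projecting and ordering:
b.part_id | a.color | a.part_id
1 | navy | 1
1 | NULL | NULL
8 | NULL | NULL
8 | NULL | NULL
8 | NULL | NULL
8 | NULL | NULL
8 | NULL | NULL
NULL | NULL | NULL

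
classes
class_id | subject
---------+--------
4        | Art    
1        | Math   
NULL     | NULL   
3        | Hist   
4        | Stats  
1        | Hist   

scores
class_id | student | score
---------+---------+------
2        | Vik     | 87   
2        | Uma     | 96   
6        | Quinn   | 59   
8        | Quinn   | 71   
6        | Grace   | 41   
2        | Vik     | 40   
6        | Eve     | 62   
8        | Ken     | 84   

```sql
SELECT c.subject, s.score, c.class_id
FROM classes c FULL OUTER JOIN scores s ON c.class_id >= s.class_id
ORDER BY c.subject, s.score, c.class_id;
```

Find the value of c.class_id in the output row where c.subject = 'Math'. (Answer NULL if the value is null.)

FULL OUTER JOIN keeps every row from both sides; unmatched rows get NULL for the other side's columns.
Matching on c.class_id >= s.class_id. A NULL in a compared column never satisfies the condition.
- class_id=4: 3 matching s row(s), so 3 row(s) emitted.
- class_id=1: no s row matches, row kept with s columns NULL.
- class_id=NULL: no s row matches, row kept with s columns NULL.
- class_id=3: 3 matching s row(s), so 3 row(s) emitted.
- class_id=4: 3 matching s row(s), so 3 row(s) emitted.
- class_id=1: no s row matches, row kept with s columns NULL.
- 5 s row(s) had no c match → kept, c columns NULL.

1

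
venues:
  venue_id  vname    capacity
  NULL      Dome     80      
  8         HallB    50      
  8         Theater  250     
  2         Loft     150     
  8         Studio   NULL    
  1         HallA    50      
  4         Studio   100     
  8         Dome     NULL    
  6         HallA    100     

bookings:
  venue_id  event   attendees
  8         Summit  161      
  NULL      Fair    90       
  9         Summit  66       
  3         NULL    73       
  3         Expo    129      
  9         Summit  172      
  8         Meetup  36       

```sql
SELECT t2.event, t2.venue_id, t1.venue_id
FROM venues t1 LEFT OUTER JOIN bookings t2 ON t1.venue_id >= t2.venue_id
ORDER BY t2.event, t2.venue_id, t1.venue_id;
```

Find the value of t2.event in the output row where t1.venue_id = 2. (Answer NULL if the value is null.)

NULL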